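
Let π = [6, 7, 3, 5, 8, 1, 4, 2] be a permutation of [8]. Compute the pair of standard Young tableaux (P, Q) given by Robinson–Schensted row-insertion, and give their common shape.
P = [1, 2, 8] / [3, 4] / [5, 7] / [6];  Q = [1, 2, 5] / [3, 4] / [6, 7] / [8];  common shape = (3, 2, 2, 1)

Row-insert the values π_1, π_2, … into P one at a time, bumping the leftmost entry strictly greater than the inserted value down to the next row. The recording tableau Q records, in position (i, j), the step at which that cell was added to P.
  Insert 6 (step 1): P = [6];  Q = [1]
  Insert 7 (step 2): P = [6, 7];  Q = [1, 2]
  Insert 3 (step 3): P = [3, 7] / [6];  Q = [1, 2] / [3]
  Insert 5 (step 4): P = [3, 5] / [6, 7];  Q = [1, 2] / [3, 4]
  Insert 8 (step 5): P = [3, 5, 8] / [6, 7];  Q = [1, 2, 5] / [3, 4]
  Insert 1 (step 6): P = [1, 5, 8] / [3, 7] / [6];  Q = [1, 2, 5] / [3, 4] / [6]
  Insert 4 (step 7): P = [1, 4, 8] / [3, 5] / [6, 7];  Q = [1, 2, 5] / [3, 4] / [6, 7]
  Insert 2 (step 8): P = [1, 2, 8] / [3, 4] / [5, 7] / [6];  Q = [1, 2, 5] / [3, 4] / [6, 7] / [8]
Final shape: (3, 2, 2, 1).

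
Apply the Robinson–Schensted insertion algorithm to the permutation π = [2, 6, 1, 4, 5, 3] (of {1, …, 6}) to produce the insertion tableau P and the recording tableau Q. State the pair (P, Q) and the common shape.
P = [1, 3, 5] / [2, 4] / [6];  Q = [1, 2, 5] / [3, 4] / [6];  common shape = (3, 2, 1)

Row-insert the values π_1, π_2, … into P one at a time, bumping the leftmost entry strictly greater than the inserted value down to the next row. The recording tableau Q records, in position (i, j), the step at which that cell was added to P.
  Insert 2 (step 1): P = [2];  Q = [1]
  Insert 6 (step 2): P = [2, 6];  Q = [1, 2]
  Insert 1 (step 3): P = [1, 6] / [2];  Q = [1, 2] / [3]
  Insert 4 (step 4): P = [1, 4] / [2, 6];  Q = [1, 2] / [3, 4]
  Insert 5 (step 5): P = [1, 4, 5] / [2, 6];  Q = [1, 2, 5] / [3, 4]
  Insert 3 (step 6): P = [1, 3, 5] / [2, 4] / [6];  Q = [1, 2, 5] / [3, 4] / [6]
Final shape: (3, 2, 1).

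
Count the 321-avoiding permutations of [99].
C_99 = 227508830794229349661819540395688853956041682601541047340

These 321-avoiding permutations are counted by the Catalan number C_n = (1/(n + 1)) · C(2n, n). For n = 99: C_99 = (1/100) · C(198, 99) = 22750883079422934966181954039568885395604168260154104734000/100 = 227508830794229349661819540395688853956041682601541047340.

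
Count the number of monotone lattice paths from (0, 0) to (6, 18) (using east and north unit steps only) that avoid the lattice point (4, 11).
Number of paths = 85456

Total paths from (0, 0) to (6, 18): C(24, 6) = 134596. Paths through (4, 11): (paths (0, 0) → (4, 11)) × (paths (4, 11) → (6, 18)) = C(15, 4) · C(9, 2) = 1365 · 36 = 49140. Avoidance count = 134596 − 49140 = 85456.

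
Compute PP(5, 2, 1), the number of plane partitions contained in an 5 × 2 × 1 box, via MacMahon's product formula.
PP(5, 2, 1) = 21

Evaluate the triple product over i = 1..5, j = 1..2, k = 1..1. The factors are (2/1) · (3/2) · (3/2) · (4/3) · (4/3) · (5/4) · (5/4) · (6/5) · … (10 factors total). The numerators and denominators telescope so the product is an integer; carrying out the multiplication exactly gives PP(5, 2, 1) = 21.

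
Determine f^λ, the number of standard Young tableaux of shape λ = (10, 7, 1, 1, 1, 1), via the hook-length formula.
# SYT of shape (10, 7, 1, 1, 1, 1) = 19752096

Hook-length formula: f^λ = n! / Π hook(c), product over all cells c of the Young diagram. For λ = (10, 7, 1, 1, 1, 1), n = 21 boxes. Hook lengths by row (left-to-right, top-to-bottom): [15, 10, 9, 8, 7, 6, 5, 3, 2, 1]; [11, 6, 5, 4, 3, 2, 1]; [4]; [3]; [2]; [1]. Product of hooks = 2586608640000. So f^λ = 21! / 2586608640000 = 51090942171709440000 / 2586608640000 = 19752096.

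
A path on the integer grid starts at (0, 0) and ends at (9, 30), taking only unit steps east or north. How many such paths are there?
Number of paths = 211915132

A monotone lattice path from (0, 0) to (9, 30) consists of 9 east steps and 30 north steps in some order, so it is determined by which 9 of the 39 steps are east. The count is C(39, 9) = 211915132.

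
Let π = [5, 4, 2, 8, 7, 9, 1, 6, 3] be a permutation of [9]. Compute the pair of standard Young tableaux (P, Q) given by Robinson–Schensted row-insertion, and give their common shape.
P = [1, 3, 9] / [2, 6] / [4, 7] / [5, 8];  Q = [1, 4, 6] / [2, 5] / [3, 8] / [7, 9];  common shape = (3, 2, 2, 2)

Row-insert the values π_1, π_2, … into P one at a time, bumping the leftmost entry strictly greater than the inserted value down to the next row. The recording tableau Q records, in position (i, j), the step at which that cell was added to P.
  Insert 5 (step 1): P = [5];  Q = [1]
  Insert 4 (step 2): P = [4] / [5];  Q = [1] / [2]
  Insert 2 (step 3): P = [2] / [4] / [5];  Q = [1] / [2] / [3]
  Insert 8 (step 4): P = [2, 8] / [4] / [5];  Q = [1, 4] / [2] / [3]
  Insert 7 (step 5): P = [2, 7] / [4, 8] / [5];  Q = [1, 4] / [2, 5] / [3]
  Insert 9 (step 6): P = [2, 7, 9] / [4, 8] / [5];  Q = [1, 4, 6] / [2, 5] / [3]
  Insert 1 (step 7): P = [1, 7, 9] / [2, 8] / [4] / [5];  Q = [1, 4, 6] / [2, 5] / [3] / [7]
  Insert 6 (step 8): P = [1, 6, 9] / [2, 7] / [4, 8] / [5];  Q = [1, 4, 6] / [2, 5] / [3, 8] / [7]
  Insert 3 (step 9): P = [1, 3, 9] / [2, 6] / [4, 7] / [5, 8];  Q = [1, 4, 6] / [2, 5] / [3, 8] / [7, 9]
Final shape: (3, 2, 2, 2).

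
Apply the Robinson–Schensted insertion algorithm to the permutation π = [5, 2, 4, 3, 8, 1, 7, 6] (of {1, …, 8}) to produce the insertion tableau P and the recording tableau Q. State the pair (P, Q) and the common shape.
P = [1, 3, 6] / [2, 7] / [4, 8] / [5];  Q = [1, 3, 5] / [2, 7] / [4, 8] / [6];  common shape = (3, 2, 2, 1)

Row-insert the values π_1, π_2, … into P one at a time, bumping the leftmost entry strictly greater than the inserted value down to the next row. The recording tableau Q records, in position (i, j), the step at which that cell was added to P.
  Insert 5 (step 1): P = [5];  Q = [1]
  Insert 2 (step 2): P = [2] / [5];  Q = [1] / [2]
  Insert 4 (step 3): P = [2, 4] / [5];  Q = [1, 3] / [2]
  Insert 3 (step 4): P = [2, 3] / [4] / [5];  Q = [1, 3] / [2] / [4]
  Insert 8 (step 5): P = [2, 3, 8] / [4] / [5];  Q = [1, 3, 5] / [2] / [4]
  Insert 1 (step 6): P = [1, 3, 8] / [2] / [4] / [5];  Q = [1, 3, 5] / [2] / [4] / [6]
  Insert 7 (step 7): P = [1, 3, 7] / [2, 8] / [4] / [5];  Q = [1, 3, 5] / [2, 7] / [4] / [6]
  Insert 6 (step 8): P = [1, 3, 6] / [2, 7] / [4, 8] / [5];  Q = [1, 3, 5] / [2, 7] / [4, 8] / [6]
Final shape: (3, 2, 2, 1).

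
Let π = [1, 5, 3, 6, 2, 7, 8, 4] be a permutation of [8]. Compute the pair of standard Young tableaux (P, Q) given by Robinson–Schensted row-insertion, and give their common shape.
P = [1, 2, 4, 7, 8] / [3, 6] / [5];  Q = [1, 2, 4, 6, 7] / [3, 8] / [5];  common shape = (5, 2, 1)

Row-insert the values π_1, π_2, … into P one at a time, bumping the leftmost entry strictly greater than the inserted value down to the next row. The recording tableau Q records, in position (i, j), the step at which that cell was added to P.
  Insert 1 (step 1): P = [1];  Q = [1]
  Insert 5 (step 2): P = [1, 5];  Q = [1, 2]
  Insert 3 (step 3): P = [1, 3] / [5];  Q = [1, 2] / [3]
  Insert 6 (step 4): P = [1, 3, 6] / [5];  Q = [1, 2, 4] / [3]
  Insert 2 (step 5): P = [1, 2, 6] / [3] / [5];  Q = [1, 2, 4] / [3] / [5]
  Insert 7 (step 6): P = [1, 2, 6, 7] / [3] / [5];  Q = [1, 2, 4, 6] / [3] / [5]
  Insert 8 (step 7): P = [1, 2, 6, 7, 8] / [3] / [5];  Q = [1, 2, 4, 6, 7] / [3] / [5]
  Insert 4 (step 8): P = [1, 2, 4, 7, 8] / [3, 6] / [5];  Q = [1, 2, 4, 6, 7] / [3, 8] / [5]
Final shape: (5, 2, 1).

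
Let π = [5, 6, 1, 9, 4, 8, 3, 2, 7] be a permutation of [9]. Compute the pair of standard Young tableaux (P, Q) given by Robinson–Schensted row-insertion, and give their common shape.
P = [1, 2, 7] / [3, 6, 8] / [4, 9] / [5];  Q = [1, 2, 4] / [3, 5, 6] / [7, 9] / [8];  common shape = (3, 3, 2, 1)

Row-insert the values π_1, π_2, … into P one at a time, bumping the leftmost entry strictly greater than the inserted value down to the next row. The recording tableau Q records, in position (i, j), the step at which that cell was added to P.
  Insert 5 (step 1): P = [5];  Q = [1]
  Insert 6 (step 2): P = [5, 6];  Q = [1, 2]
  Insert 1 (step 3): P = [1, 6] / [5];  Q = [1, 2] / [3]
  Insert 9 (step 4): P = [1, 6, 9] / [5];  Q = [1, 2, 4] / [3]
  Insert 4 (step 5): P = [1, 4, 9] / [5, 6];  Q = [1, 2, 4] / [3, 5]
  Insert 8 (step 6): P = [1, 4, 8] / [5, 6, 9];  Q = [1, 2, 4] / [3, 5, 6]
  Insert 3 (step 7): P = [1, 3, 8] / [4, 6, 9] / [5];  Q = [1, 2, 4] / [3, 5, 6] / [7]
  Insert 2 (step 8): P = [1, 2, 8] / [3, 6, 9] / [4] / [5];  Q = [1, 2, 4] / [3, 5, 6] / [7] / [8]
  Insert 7 (step 9): P = [1, 2, 7] / [3, 6, 8] / [4, 9] / [5];  Q = [1, 2, 4] / [3, 5, 6] / [7, 9] / [8]
Final shape: (3, 3, 2, 1).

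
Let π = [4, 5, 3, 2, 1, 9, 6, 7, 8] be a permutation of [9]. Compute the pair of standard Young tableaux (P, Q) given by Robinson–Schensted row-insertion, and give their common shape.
P = [1, 5, 6, 7, 8] / [2, 9] / [3] / [4];  Q = [1, 2, 6, 8, 9] / [3, 7] / [4] / [5];  common shape = (5, 2, 1, 1)

Row-insert the values π_1, π_2, … into P one at a time, bumping the leftmost entry strictly greater than the inserted value down to the next row. The recording tableau Q records, in position (i, j), the step at which that cell was added to P.
  Insert 4 (step 1): P = [4];  Q = [1]
  Insert 5 (step 2): P = [4, 5];  Q = [1, 2]
  Insert 3 (step 3): P = [3, 5] / [4];  Q = [1, 2] / [3]
  Insert 2 (step 4): P = [2, 5] / [3] / [4];  Q = [1, 2] / [3] / [4]
  Insert 1 (step 5): P = [1, 5] / [2] / [3] / [4];  Q = [1, 2] / [3] / [4] / [5]
  Insert 9 (step 6): P = [1, 5, 9] / [2] / [3] / [4];  Q = [1, 2, 6] / [3] / [4] / [5]
  Insert 6 (step 7): P = [1, 5, 6] / [2, 9] / [3] / [4];  Q = [1, 2, 6] / [3, 7] / [4] / [5]
  Insert 7 (step 8): P = [1, 5, 6, 7] / [2, 9] / [3] / [4];  Q = [1, 2, 6, 8] / [3, 7] / [4] / [5]
  Insert 8 (step 9): P = [1, 5, 6, 7, 8] / [2, 9] / [3] / [4];  Q = [1, 2, 6, 8, 9] / [3, 7] / [4] / [5]
Final shape: (5, 2, 1, 1).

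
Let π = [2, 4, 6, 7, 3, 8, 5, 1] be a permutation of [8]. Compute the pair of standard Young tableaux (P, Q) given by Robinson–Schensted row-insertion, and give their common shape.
P = [1, 3, 5, 7, 8] / [2, 6] / [4];  Q = [1, 2, 3, 4, 6] / [5, 7] / [8];  common shape = (5, 2, 1)

Row-insert the values π_1, π_2, … into P one at a time, bumping the leftmost entry strictly greater than the inserted value down to the next row. The recording tableau Q records, in position (i, j), the step at which that cell was added to P.
  Insert 2 (step 1): P = [2];  Q = [1]
  Insert 4 (step 2): P = [2, 4];  Q = [1, 2]
  Insert 6 (step 3): P = [2, 4, 6];  Q = [1, 2, 3]
  Insert 7 (step 4): P = [2, 4, 6, 7];  Q = [1, 2, 3, 4]
  Insert 3 (step 5): P = [2, 3, 6, 7] / [4];  Q = [1, 2, 3, 4] / [5]
  Insert 8 (step 6): P = [2, 3, 6, 7, 8] / [4];  Q = [1, 2, 3, 4, 6] / [5]
  Insert 5 (step 7): P = [2, 3, 5, 7, 8] / [4, 6];  Q = [1, 2, 3, 4, 6] / [5, 7]
  Insert 1 (step 8): P = [1, 3, 5, 7, 8] / [2, 6] / [4];  Q = [1, 2, 3, 4, 6] / [5, 7] / [8]
Final shape: (5, 2, 1).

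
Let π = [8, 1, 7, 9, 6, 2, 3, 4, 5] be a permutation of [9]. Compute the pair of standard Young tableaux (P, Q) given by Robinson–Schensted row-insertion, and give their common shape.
P = [1, 2, 3, 4, 5] / [6, 9] / [7] / [8];  Q = [1, 3, 4, 8, 9] / [2, 7] / [5] / [6];  common shape = (5, 2, 1, 1)

Row-insert the values π_1, π_2, … into P one at a time, bumping the leftmost entry strictly greater than the inserted value down to the next row. The recording tableau Q records, in position (i, j), the step at which that cell was added to P.
  Insert 8 (step 1): P = [8];  Q = [1]
  Insert 1 (step 2): P = [1] / [8];  Q = [1] / [2]
  Insert 7 (step 3): P = [1, 7] / [8];  Q = [1, 3] / [2]
  Insert 9 (step 4): P = [1, 7, 9] / [8];  Q = [1, 3, 4] / [2]
  Insert 6 (step 5): P = [1, 6, 9] / [7] / [8];  Q = [1, 3, 4] / [2] / [5]
  Insert 2 (step 6): P = [1, 2, 9] / [6] / [7] / [8];  Q = [1, 3, 4] / [2] / [5] / [6]
  Insert 3 (step 7): P = [1, 2, 3] / [6, 9] / [7] / [8];  Q = [1, 3, 4] / [2, 7] / [5] / [6]
  Insert 4 (step 8): P = [1, 2, 3, 4] / [6, 9] / [7] / [8];  Q = [1, 3, 4, 8] / [2, 7] / [5] / [6]
  Insert 5 (step 9): P = [1, 2, 3, 4, 5] / [6, 9] / [7] / [8];  Q = [1, 3, 4, 8, 9] / [2, 7] / [5] / [6]
Final shape: (5, 2, 1, 1).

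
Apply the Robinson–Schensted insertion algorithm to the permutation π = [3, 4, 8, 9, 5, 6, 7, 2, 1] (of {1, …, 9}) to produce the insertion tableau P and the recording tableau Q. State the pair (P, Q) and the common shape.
P = [1, 4, 5, 6, 7] / [2, 9] / [3] / [8];  Q = [1, 2, 3, 4, 7] / [5, 6] / [8] / [9];  common shape = (5, 2, 1, 1)

Row-insert the values π_1, π_2, … into P one at a time, bumping the leftmost entry strictly greater than the inserted value down to the next row. The recording tableau Q records, in position (i, j), the step at which that cell was added to P.
  Insert 3 (step 1): P = [3];  Q = [1]
  Insert 4 (step 2): P = [3, 4];  Q = [1, 2]
  Insert 8 (step 3): P = [3, 4, 8];  Q = [1, 2, 3]
  Insert 9 (step 4): P = [3, 4, 8, 9];  Q = [1, 2, 3, 4]
  Insert 5 (step 5): P = [3, 4, 5, 9] / [8];  Q = [1, 2, 3, 4] / [5]
  Insert 6 (step 6): P = [3, 4, 5, 6] / [8, 9];  Q = [1, 2, 3, 4] / [5, 6]
  Insert 7 (step 7): P = [3, 4, 5, 6, 7] / [8, 9];  Q = [1, 2, 3, 4, 7] / [5, 6]
  Insert 2 (step 8): P = [2, 4, 5, 6, 7] / [3, 9] / [8];  Q = [1, 2, 3, 4, 7] / [5, 6] / [8]
  Insert 1 (step 9): P = [1, 4, 5, 6, 7] / [2, 9] / [3] / [8];  Q = [1, 2, 3, 4, 7] / [5, 6] / [8] / [9]
Final shape: (5, 2, 1, 1).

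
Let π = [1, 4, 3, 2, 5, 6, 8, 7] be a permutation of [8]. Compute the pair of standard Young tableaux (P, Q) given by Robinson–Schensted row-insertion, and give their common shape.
P = [1, 2, 5, 6, 7] / [3, 8] / [4];  Q = [1, 2, 5, 6, 7] / [3, 8] / [4];  common shape = (5, 2, 1)

Row-insert the values π_1, π_2, … into P one at a time, bumping the leftmost entry strictly greater than the inserted value down to the next row. The recording tableau Q records, in position (i, j), the step at which that cell was added to P.
  Insert 1 (step 1): P = [1];  Q = [1]
  Insert 4 (step 2): P = [1, 4];  Q = [1, 2]
  Insert 3 (step 3): P = [1, 3] / [4];  Q = [1, 2] / [3]
  Insert 2 (step 4): P = [1, 2] / [3] / [4];  Q = [1, 2] / [3] / [4]
  Insert 5 (step 5): P = [1, 2, 5] / [3] / [4];  Q = [1, 2, 5] / [3] / [4]
  Insert 6 (step 6): P = [1, 2, 5, 6] / [3] / [4];  Q = [1, 2, 5, 6] / [3] / [4]
  Insert 8 (step 7): P = [1, 2, 5, 6, 8] / [3] / [4];  Q = [1, 2, 5, 6, 7] / [3] / [4]
  Insert 7 (step 8): P = [1, 2, 5, 6, 7] / [3, 8] / [4];  Q = [1, 2, 5, 6, 7] / [3, 8] / [4]
Final shape: (5, 2, 1).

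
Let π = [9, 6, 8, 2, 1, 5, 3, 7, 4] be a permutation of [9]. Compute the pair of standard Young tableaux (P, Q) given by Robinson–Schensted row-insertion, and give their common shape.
P = [1, 3, 4] / [2, 5, 7] / [6, 8] / [9];  Q = [1, 3, 8] / [2, 6, 9] / [4, 7] / [5];  common shape = (3, 3, 2, 1)

Row-insert the values π_1, π_2, … into P one at a time, bumping the leftmost entry strictly greater than the inserted value down to the next row. The recording tableau Q records, in position (i, j), the step at which that cell was added to P.
  Insert 9 (step 1): P = [9];  Q = [1]
  Insert 6 (step 2): P = [6] / [9];  Q = [1] / [2]
  Insert 8 (step 3): P = [6, 8] / [9];  Q = [1, 3] / [2]
  Insert 2 (step 4): P = [2, 8] / [6] / [9];  Q = [1, 3] / [2] / [4]
  Insert 1 (step 5): P = [1, 8] / [2] / [6] / [9];  Q = [1, 3] / [2] / [4] / [5]
  Insert 5 (step 6): P = [1, 5] / [2, 8] / [6] / [9];  Q = [1, 3] / [2, 6] / [4] / [5]
  Insert 3 (step 7): P = [1, 3] / [2, 5] / [6, 8] / [9];  Q = [1, 3] / [2, 6] / [4, 7] / [5]
  Insert 7 (step 8): P = [1, 3, 7] / [2, 5] / [6, 8] / [9];  Q = [1, 3, 8] / [2, 6] / [4, 7] / [5]
  Insert 4 (step 9): P = [1, 3, 4] / [2, 5, 7] / [6, 8] / [9];  Q = [1, 3, 8] / [2, 6, 9] / [4, 7] / [5]
Final shape: (3, 3, 2, 1).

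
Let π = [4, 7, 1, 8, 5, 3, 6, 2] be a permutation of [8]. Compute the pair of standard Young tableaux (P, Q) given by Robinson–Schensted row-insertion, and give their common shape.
P = [1, 2, 6] / [3, 5, 8] / [4] / [7];  Q = [1, 2, 4] / [3, 5, 7] / [6] / [8];  common shape = (3, 3, 1, 1)

Row-insert the values π_1, π_2, … into P one at a time, bumping the leftmost entry strictly greater than the inserted value down to the next row. The recording tableau Q records, in position (i, j), the step at which that cell was added to P.
  Insert 4 (step 1): P = [4];  Q = [1]
  Insert 7 (step 2): P = [4, 7];  Q = [1, 2]
  Insert 1 (step 3): P = [1, 7] / [4];  Q = [1, 2] / [3]
  Insert 8 (step 4): P = [1, 7, 8] / [4];  Q = [1, 2, 4] / [3]
  Insert 5 (step 5): P = [1, 5, 8] / [4, 7];  Q = [1, 2, 4] / [3, 5]
  Insert 3 (step 6): P = [1, 3, 8] / [4, 5] / [7];  Q = [1, 2, 4] / [3, 5] / [6]
  Insert 6 (step 7): P = [1, 3, 6] / [4, 5, 8] / [7];  Q = [1, 2, 4] / [3, 5, 7] / [6]
  Insert 2 (step 8): P = [1, 2, 6] / [3, 5, 8] / [4] / [7];  Q = [1, 2, 4] / [3, 5, 7] / [6] / [8]
Final shape: (3, 3, 1, 1).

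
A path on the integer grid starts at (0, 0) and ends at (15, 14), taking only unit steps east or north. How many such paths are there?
Number of paths = 77558760

A monotone lattice path from (0, 0) to (15, 14) consists of 15 east steps and 14 north steps in some order, so it is determined by which 15 of the 29 steps are east. The count is C(29, 15) = 77558760.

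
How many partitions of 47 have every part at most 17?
p(47, parts ≤ 17) = 101982

Use the recurrence p(n, m) = p(n, m−1) + p(n−m, m): either the largest part is < m (count p(n, m−1)) or the largest part is exactly m (remove one copy of m, count p(n−m, m)). With p(0, ·) = 1 this gives p(47, parts ≤ 17) = 101982. (By conjugating Young diagrams, this also counts partitions of 47 into at most 17 parts.)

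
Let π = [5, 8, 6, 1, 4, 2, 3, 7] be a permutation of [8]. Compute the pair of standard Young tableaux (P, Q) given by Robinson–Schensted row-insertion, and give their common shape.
P = [1, 2, 3, 7] / [4, 6] / [5] / [8];  Q = [1, 2, 7, 8] / [3, 5] / [4] / [6];  common shape = (4, 2, 1, 1)

Row-insert the values π_1, π_2, … into P one at a time, bumping the leftmost entry strictly greater than the inserted value down to the next row. The recording tableau Q records, in position (i, j), the step at which that cell was added to P.
  Insert 5 (step 1): P = [5];  Q = [1]
  Insert 8 (step 2): P = [5, 8];  Q = [1, 2]
  Insert 6 (step 3): P = [5, 6] / [8];  Q = [1, 2] / [3]
  Insert 1 (step 4): P = [1, 6] / [5] / [8];  Q = [1, 2] / [3] / [4]
  Insert 4 (step 5): P = [1, 4] / [5, 6] / [8];  Q = [1, 2] / [3, 5] / [4]
  Insert 2 (step 6): P = [1, 2] / [4, 6] / [5] / [8];  Q = [1, 2] / [3, 5] / [4] / [6]
  Insert 3 (step 7): P = [1, 2, 3] / [4, 6] / [5] / [8];  Q = [1, 2, 7] / [3, 5] / [4] / [6]
  Insert 7 (step 8): P = [1, 2, 3, 7] / [4, 6] / [5] / [8];  Q = [1, 2, 7, 8] / [3, 5] / [4] / [6]
Final shape: (4, 2, 1, 1).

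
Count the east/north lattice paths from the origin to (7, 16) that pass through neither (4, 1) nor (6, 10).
Number of paths = 186946

Inclusion–exclusion. Total paths: C(23, 7) = 245157. Through P₁: C(5, 4)·C(18, 3) = 4080. Through P₂: C(16, 6)·C(7, 1) = 56056. Since P₁ is strictly southwest of P₂, a monotone path through both must visit P₁ then P₂; paths through both = C(5, 4)·C(11, 2)·C(7, 1) = 1925. Avoid both = 245157 − 4080 − 56056 + 1925 = 186946.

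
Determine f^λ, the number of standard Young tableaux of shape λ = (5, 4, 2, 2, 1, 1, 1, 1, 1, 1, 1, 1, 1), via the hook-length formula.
# SYT of shape (5, 4, 2, 2, 1, 1, 1, 1, 1, 1, 1, 1, 1) = 54774720

Hook-length formula: f^λ = n! / Π hook(c), product over all cells c of the Young diagram. For λ = (5, 4, 2, 2, 1, 1, 1, 1, 1, 1, 1, 1, 1), n = 22 boxes. Hook lengths by row (left-to-right, top-to-bottom): [17, 7, 4, 3, 1]; [15, 5, 2, 1]; [12, 2]; [11, 1]; [9]; [8]; [7]; [6]; [5]; [4]; [3]; [2]; [1]. Product of hooks = 20520428544000. So f^λ = 22! / 20520428544000 = 1124000727777607680000 / 20520428544000 = 54774720.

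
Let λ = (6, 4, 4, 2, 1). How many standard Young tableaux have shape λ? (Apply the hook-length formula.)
# SYT of shape (6, 4, 4, 2, 1) = 2450448

Hook-length formula: f^λ = n! / Π hook(c), product over all cells c of the Young diagram. For λ = (6, 4, 4, 2, 1), n = 17 boxes. Hook lengths by row (left-to-right, top-to-bottom): [10, 8, 6, 5, 2, 1]; [7, 5, 3, 2]; [6, 4, 2, 1]; [3, 1]; [1]. Product of hooks = 145152000. So f^λ = 17! / 145152000 = 355687428096000 / 145152000 = 2450448.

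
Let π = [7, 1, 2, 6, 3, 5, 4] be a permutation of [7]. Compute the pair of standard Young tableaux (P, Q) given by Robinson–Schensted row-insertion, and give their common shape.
P = [1, 2, 3, 4] / [5] / [6] / [7];  Q = [1, 3, 4, 6] / [2] / [5] / [7];  common shape = (4, 1, 1, 1)

Row-insert the values π_1, π_2, … into P one at a time, bumping the leftmost entry strictly greater than the inserted value down to the next row. The recording tableau Q records, in position (i, j), the step at which that cell was added to P.
  Insert 7 (step 1): P = [7];  Q = [1]
  Insert 1 (step 2): P = [1] / [7];  Q = [1] / [2]
  Insert 2 (step 3): P = [1, 2] / [7];  Q = [1, 3] / [2]
  Insert 6 (step 4): P = [1, 2, 6] / [7];  Q = [1, 3, 4] / [2]
  Insert 3 (step 5): P = [1, 2, 3] / [6] / [7];  Q = [1, 3, 4] / [2] / [5]
  Insert 5 (step 6): P = [1, 2, 3, 5] / [6] / [7];  Q = [1, 3, 4, 6] / [2] / [5]
  Insert 4 (step 7): P = [1, 2, 3, 4] / [5] / [6] / [7];  Q = [1, 3, 4, 6] / [2] / [5] / [7]
Final shape: (4, 1, 1, 1).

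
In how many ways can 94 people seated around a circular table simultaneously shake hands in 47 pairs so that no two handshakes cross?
C_47 = 33868773757191046886429490

These noncrossing handshakes are counted by the Catalan number C_n = (1/(n + 1)) · C(2n, n). For n = 47: C_47 = (1/48) · C(94, 47) = 1625701140345170250548615520/48 = 33868773757191046886429490.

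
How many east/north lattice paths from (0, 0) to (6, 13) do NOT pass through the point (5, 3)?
Number of paths = 26516

Total paths from (0, 0) to (6, 13): C(19, 6) = 27132. Paths through (5, 3): (paths (0, 0) → (5, 3)) × (paths (5, 3) → (6, 13)) = C(8, 5) · C(11, 1) = 56 · 11 = 616. Avoidance count = 27132 − 616 = 26516.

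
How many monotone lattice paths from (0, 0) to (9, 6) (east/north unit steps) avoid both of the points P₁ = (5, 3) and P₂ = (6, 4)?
Number of paths = 2065

Inclusion–exclusion. Total paths: C(15, 9) = 5005. Through P₁: C(8, 5)·C(7, 4) = 1960. Through P₂: C(10, 6)·C(5, 3) = 2100. Since P₁ is strictly southwest of P₂, a monotone path through both must visit P₁ then P₂; paths through both = C(8, 5)·C(2, 1)·C(5, 3) = 1120. Avoid both = 5005 − 1960 − 2100 + 1120 = 2065.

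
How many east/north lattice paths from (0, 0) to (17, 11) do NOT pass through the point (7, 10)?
Number of paths = 21260252

Total paths from (0, 0) to (17, 11): C(28, 17) = 21474180. Paths through (7, 10): (paths (0, 0) → (7, 10)) × (paths (7, 10) → (17, 11)) = C(17, 7) · C(11, 10) = 19448 · 11 = 213928. Avoidance count = 21474180 − 213928 = 21260252.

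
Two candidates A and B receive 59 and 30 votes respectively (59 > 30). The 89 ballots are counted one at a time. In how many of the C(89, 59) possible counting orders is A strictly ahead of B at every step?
Strict-lead orderings = 146223642402178464162336

Total orderings of the 89 votes with 59 for A: C(89, 59) = 448755316337720114153376. By the Bertrand ballot formula (Cycle Lemma / reflection principle), the number of orderings in which A is strictly ahead of B throughout is (p − q)/(p + q) · C(p + q, p) = (59 − 30)/(59 + 30) · 448755316337720114153376 = 146223642402178464162336.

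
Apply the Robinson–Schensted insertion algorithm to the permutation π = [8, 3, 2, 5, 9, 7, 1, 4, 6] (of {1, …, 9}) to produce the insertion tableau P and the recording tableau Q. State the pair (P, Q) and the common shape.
P = [1, 4, 6] / [2, 5, 7] / [3, 9] / [8];  Q = [1, 4, 5] / [2, 6, 9] / [3, 8] / [7];  common shape = (3, 3, 2, 1)

Row-insert the values π_1, π_2, … into P one at a time, bumping the leftmost entry strictly greater than the inserted value down to the next row. The recording tableau Q records, in position (i, j), the step at which that cell was added to P.
  Insert 8 (step 1): P = [8];  Q = [1]
  Insert 3 (step 2): P = [3] / [8];  Q = [1] / [2]
  Insert 2 (step 3): P = [2] / [3] / [8];  Q = [1] / [2] / [3]
  Insert 5 (step 4): P = [2, 5] / [3] / [8];  Q = [1, 4] / [2] / [3]
  Insert 9 (step 5): P = [2, 5, 9] / [3] / [8];  Q = [1, 4, 5] / [2] / [3]
  Insert 7 (step 6): P = [2, 5, 7] / [3, 9] / [8];  Q = [1, 4, 5] / [2, 6] / [3]
  Insert 1 (step 7): P = [1, 5, 7] / [2, 9] / [3] / [8];  Q = [1, 4, 5] / [2, 6] / [3] / [7]
  Insert 4 (step 8): P = [1, 4, 7] / [2, 5] / [3, 9] / [8];  Q = [1, 4, 5] / [2, 6] / [3, 8] / [7]
  Insert 6 (step 9): P = [1, 4, 6] / [2, 5, 7] / [3, 9] / [8];  Q = [1, 4, 5] / [2, 6, 9] / [3, 8] / [7]
Final shape: (3, 3, 2, 1).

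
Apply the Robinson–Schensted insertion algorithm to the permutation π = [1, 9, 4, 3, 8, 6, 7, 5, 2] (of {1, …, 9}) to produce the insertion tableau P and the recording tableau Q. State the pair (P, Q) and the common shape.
P = [1, 2, 5, 7] / [3, 6] / [4] / [8] / [9];  Q = [1, 2, 5, 7] / [3, 6] / [4] / [8] / [9];  common shape = (4, 2, 1, 1, 1)

Row-insert the values π_1, π_2, … into P one at a time, bumping the leftmost entry strictly greater than the inserted value down to the next row. The recording tableau Q records, in position (i, j), the step at which that cell was added to P.
  Insert 1 (step 1): P = [1];  Q = [1]
  Insert 9 (step 2): P = [1, 9];  Q = [1, 2]
  Insert 4 (step 3): P = [1, 4] / [9];  Q = [1, 2] / [3]
  Insert 3 (step 4): P = [1, 3] / [4] / [9];  Q = [1, 2] / [3] / [4]
  Insert 8 (step 5): P = [1, 3, 8] / [4] / [9];  Q = [1, 2, 5] / [3] / [4]
  Insert 6 (step 6): P = [1, 3, 6] / [4, 8] / [9];  Q = [1, 2, 5] / [3, 6] / [4]
  Insert 7 (step 7): P = [1, 3, 6, 7] / [4, 8] / [9];  Q = [1, 2, 5, 7] / [3, 6] / [4]
  Insert 5 (step 8): P = [1, 3, 5, 7] / [4, 6] / [8] / [9];  Q = [1, 2, 5, 7] / [3, 6] / [4] / [8]
  Insert 2 (step 9): P = [1, 2, 5, 7] / [3, 6] / [4] / [8] / [9];  Q = [1, 2, 5, 7] / [3, 6] / [4] / [8] / [9]
Final shape: (4, 2, 1, 1, 1).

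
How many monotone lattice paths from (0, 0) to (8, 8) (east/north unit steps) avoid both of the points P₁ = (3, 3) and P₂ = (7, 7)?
Number of paths = 3766

Inclusion–exclusion. Total paths: C(16, 8) = 12870. Through P₁: C(6, 3)·C(10, 5) = 5040. Through P₂: C(14, 7)·C(2, 1) = 6864. Since P₁ is strictly southwest of P₂, a monotone path through both must visit P₁ then P₂; paths through both = C(6, 3)·C(8, 4)·C(2, 1) = 2800. Avoid both = 12870 − 5040 − 6864 + 2800 = 3766.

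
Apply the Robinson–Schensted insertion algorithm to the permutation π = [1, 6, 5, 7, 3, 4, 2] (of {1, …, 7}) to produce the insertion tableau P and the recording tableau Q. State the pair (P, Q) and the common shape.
P = [1, 2, 4] / [3, 7] / [5] / [6];  Q = [1, 2, 4] / [3, 6] / [5] / [7];  common shape = (3, 2, 1, 1)

Row-insert the values π_1, π_2, … into P one at a time, bumping the leftmost entry strictly greater than the inserted value down to the next row. The recording tableau Q records, in position (i, j), the step at which that cell was added to P.
  Insert 1 (step 1): P = [1];  Q = [1]
  Insert 6 (step 2): P = [1, 6];  Q = [1, 2]
  Insert 5 (step 3): P = [1, 5] / [6];  Q = [1, 2] / [3]
  Insert 7 (step 4): P = [1, 5, 7] / [6];  Q = [1, 2, 4] / [3]
  Insert 3 (step 5): P = [1, 3, 7] / [5] / [6];  Q = [1, 2, 4] / [3] / [5]
  Insert 4 (step 6): P = [1, 3, 4] / [5, 7] / [6];  Q = [1, 2, 4] / [3, 6] / [5]
  Insert 2 (step 7): P = [1, 2, 4] / [3, 7] / [5] / [6];  Q = [1, 2, 4] / [3, 6] / [5] / [7]
Final shape: (3, 2, 1, 1).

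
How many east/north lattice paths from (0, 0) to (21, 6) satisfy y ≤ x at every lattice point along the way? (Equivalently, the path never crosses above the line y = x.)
Number of paths = 215280

By the reflection principle (André's argument), the number of monotone paths to (21, 6) with n ≤ m that never go above y = x is C(27, 21) − C(27, 22) = 296010 − 80730 = 215280.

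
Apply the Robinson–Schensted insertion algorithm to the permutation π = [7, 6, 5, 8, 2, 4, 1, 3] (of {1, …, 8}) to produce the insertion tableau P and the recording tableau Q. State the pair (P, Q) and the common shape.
P = [1, 3] / [2, 4] / [5, 8] / [6] / [7];  Q = [1, 4] / [2, 6] / [3, 8] / [5] / [7];  common shape = (2, 2, 2, 1, 1)

Row-insert the values π_1, π_2, … into P one at a time, bumping the leftmost entry strictly greater than the inserted value down to the next row. The recording tableau Q records, in position (i, j), the step at which that cell was added to P.
  Insert 7 (step 1): P = [7];  Q = [1]
  Insert 6 (step 2): P = [6] / [7];  Q = [1] / [2]
  Insert 5 (step 3): P = [5] / [6] / [7];  Q = [1] / [2] / [3]
  Insert 8 (step 4): P = [5, 8] / [6] / [7];  Q = [1, 4] / [2] / [3]
  Insert 2 (step 5): P = [2, 8] / [5] / [6] / [7];  Q = [1, 4] / [2] / [3] / [5]
  Insert 4 (step 6): P = [2, 4] / [5, 8] / [6] / [7];  Q = [1, 4] / [2, 6] / [3] / [5]
  Insert 1 (step 7): P = [1, 4] / [2, 8] / [5] / [6] / [7];  Q = [1, 4] / [2, 6] / [3] / [5] / [7]
  Insert 3 (step 8): P = [1, 3] / [2, 4] / [5, 8] / [6] / [7];  Q = [1, 4] / [2, 6] / [3, 8] / [5] / [7]
Final shape: (2, 2, 2, 1, 1).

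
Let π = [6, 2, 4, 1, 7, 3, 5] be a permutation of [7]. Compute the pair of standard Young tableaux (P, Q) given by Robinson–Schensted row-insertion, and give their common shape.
P = [1, 3, 5] / [2, 4, 7] / [6];  Q = [1, 3, 5] / [2, 6, 7] / [4];  common shape = (3, 3, 1)

Row-insert the values π_1, π_2, … into P one at a time, bumping the leftmost entry strictly greater than the inserted value down to the next row. The recording tableau Q records, in position (i, j), the step at which that cell was added to P.
  Insert 6 (step 1): P = [6];  Q = [1]
  Insert 2 (step 2): P = [2] / [6];  Q = [1] / [2]
  Insert 4 (step 3): P = [2, 4] / [6];  Q = [1, 3] / [2]
  Insert 1 (step 4): P = [1, 4] / [2] / [6];  Q = [1, 3] / [2] / [4]
  Insert 7 (step 5): P = [1, 4, 7] / [2] / [6];  Q = [1, 3, 5] / [2] / [4]
  Insert 3 (step 6): P = [1, 3, 7] / [2, 4] / [6];  Q = [1, 3, 5] / [2, 6] / [4]
  Insert 5 (step 7): P = [1, 3, 5] / [2, 4, 7] / [6];  Q = [1, 3, 5] / [2, 6, 7] / [4]
Final shape: (3, 3, 1).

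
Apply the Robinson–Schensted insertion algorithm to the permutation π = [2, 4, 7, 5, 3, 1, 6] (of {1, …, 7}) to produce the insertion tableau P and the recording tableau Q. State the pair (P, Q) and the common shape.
P = [1, 3, 5, 6] / [2] / [4] / [7];  Q = [1, 2, 3, 7] / [4] / [5] / [6];  common shape = (4, 1, 1, 1)

Row-insert the values π_1, π_2, … into P one at a time, bumping the leftmost entry strictly greater than the inserted value down to the next row. The recording tableau Q records, in position (i, j), the step at which that cell was added to P.
  Insert 2 (step 1): P = [2];  Q = [1]
  Insert 4 (step 2): P = [2, 4];  Q = [1, 2]
  Insert 7 (step 3): P = [2, 4, 7];  Q = [1, 2, 3]
  Insert 5 (step 4): P = [2, 4, 5] / [7];  Q = [1, 2, 3] / [4]
  Insert 3 (step 5): P = [2, 3, 5] / [4] / [7];  Q = [1, 2, 3] / [4] / [5]
  Insert 1 (step 6): P = [1, 3, 5] / [2] / [4] / [7];  Q = [1, 2, 3] / [4] / [5] / [6]
  Insert 6 (step 7): P = [1, 3, 5, 6] / [2] / [4] / [7];  Q = [1, 2, 3, 7] / [4] / [5] / [6]
Final shape: (4, 1, 1, 1).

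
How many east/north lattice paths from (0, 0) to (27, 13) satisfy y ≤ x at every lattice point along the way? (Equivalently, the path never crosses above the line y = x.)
Number of paths = 6446369400

By the reflection principle (André's argument), the number of monotone paths to (27, 13) with n ≤ m that never go above y = x is C(40, 27) − C(40, 28) = 12033222880 − 5586853480 = 6446369400.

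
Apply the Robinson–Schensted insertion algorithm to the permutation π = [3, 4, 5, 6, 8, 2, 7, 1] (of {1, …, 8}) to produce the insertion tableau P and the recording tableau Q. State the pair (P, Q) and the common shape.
P = [1, 4, 5, 6, 7] / [2, 8] / [3];  Q = [1, 2, 3, 4, 5] / [6, 7] / [8];  common shape = (5, 2, 1)

Row-insert the values π_1, π_2, … into P one at a time, bumping the leftmost entry strictly greater than the inserted value down to the next row. The recording tableau Q records, in position (i, j), the step at which that cell was added to P.
  Insert 3 (step 1): P = [3];  Q = [1]
  Insert 4 (step 2): P = [3, 4];  Q = [1, 2]
  Insert 5 (step 3): P = [3, 4, 5];  Q = [1, 2, 3]
  Insert 6 (step 4): P = [3, 4, 5, 6];  Q = [1, 2, 3, 4]
  Insert 8 (step 5): P = [3, 4, 5, 6, 8];  Q = [1, 2, 3, 4, 5]
  Insert 2 (step 6): P = [2, 4, 5, 6, 8] / [3];  Q = [1, 2, 3, 4, 5] / [6]
  Insert 7 (step 7): P = [2, 4, 5, 6, 7] / [3, 8];  Q = [1, 2, 3, 4, 5] / [6, 7]
  Insert 1 (step 8): P = [1, 4, 5, 6, 7] / [2, 8] / [3];  Q = [1, 2, 3, 4, 5] / [6, 7] / [8]
Final shape: (5, 2, 1).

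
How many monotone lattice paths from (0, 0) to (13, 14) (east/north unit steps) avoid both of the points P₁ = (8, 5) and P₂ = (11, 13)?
Number of paths = 10630359

Inclusion–exclusion. Total paths: C(27, 13) = 20058300. Through P₁: C(13, 8)·C(14, 5) = 2576574. Through P₂: C(24, 11)·C(3, 2) = 7488432. Since P₁ is strictly southwest of P₂, a monotone path through both must visit P₁ then P₂; paths through both = C(13, 8)·C(11, 3)·C(3, 2) = 637065. Avoid both = 20058300 − 2576574 − 7488432 + 637065 = 10630359.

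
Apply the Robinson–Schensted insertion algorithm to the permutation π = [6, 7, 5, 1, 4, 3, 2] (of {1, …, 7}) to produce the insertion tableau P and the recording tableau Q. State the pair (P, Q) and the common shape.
P = [1, 2] / [3, 7] / [4] / [5] / [6];  Q = [1, 2] / [3, 5] / [4] / [6] / [7];  common shape = (2, 2, 1, 1, 1)

Row-insert the values π_1, π_2, … into P one at a time, bumping the leftmost entry strictly greater than the inserted value down to the next row. The recording tableau Q records, in position (i, j), the step at which that cell was added to P.
  Insert 6 (step 1): P = [6];  Q = [1]
  Insert 7 (step 2): P = [6, 7];  Q = [1, 2]
  Insert 5 (step 3): P = [5, 7] / [6];  Q = [1, 2] / [3]
  Insert 1 (step 4): P = [1, 7] / [5] / [6];  Q = [1, 2] / [3] / [4]
  Insert 4 (step 5): P = [1, 4] / [5, 7] / [6];  Q = [1, 2] / [3, 5] / [4]
  Insert 3 (step 6): P = [1, 3] / [4, 7] / [5] / [6];  Q = [1, 2] / [3, 5] / [4] / [6]
  Insert 2 (step 7): P = [1, 2] / [3, 7] / [4] / [5] / [6];  Q = [1, 2] / [3, 5] / [4] / [6] / [7]
Final shape: (2, 2, 1, 1, 1).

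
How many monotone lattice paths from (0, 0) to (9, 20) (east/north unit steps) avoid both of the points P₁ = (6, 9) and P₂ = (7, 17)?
Number of paths = 5182595

Inclusion–exclusion. Total paths: C(29, 9) = 10015005. Through P₁: C(15, 6)·C(14, 3) = 1821820. Through P₂: C(24, 7)·C(5, 2) = 3461040. Since P₁ is strictly southwest of P₂, a monotone path through both must visit P₁ then P₂; paths through both = C(15, 6)·C(9, 1)·C(5, 2) = 450450. Avoid both = 10015005 − 1821820 − 3461040 + 450450 = 5182595.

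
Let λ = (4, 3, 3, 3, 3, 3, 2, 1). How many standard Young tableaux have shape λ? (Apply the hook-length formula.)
# SYT of shape (4, 3, 3, 3, 3, 3, 2, 1) = 118243840

Hook-length formula: f^λ = n! / Π hook(c), product over all cells c of the Young diagram. For λ = (4, 3, 3, 3, 3, 3, 2, 1), n = 22 boxes. Hook lengths by row (left-to-right, top-to-bottom): [11, 9, 7, 1]; [9, 7, 5]; [8, 6, 4]; [7, 5, 3]; [6, 4, 2]; [5, 3, 1]; [3, 1]; [1]. Product of hooks = 9505786752000. So f^λ = 22! / 9505786752000 = 1124000727777607680000 / 9505786752000 = 118243840.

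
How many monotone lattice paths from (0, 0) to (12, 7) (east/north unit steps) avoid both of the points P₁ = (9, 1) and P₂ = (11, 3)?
Number of paths = 48028

Inclusion–exclusion. Total paths: C(19, 12) = 50388. Through P₁: C(10, 9)·C(9, 3) = 840. Through P₂: C(14, 11)·C(5, 1) = 1820. Since P₁ is strictly southwest of P₂, a monotone path through both must visit P₁ then P₂; paths through both = C(10, 9)·C(4, 2)·C(5, 1) = 300. Avoid both = 50388 − 840 − 1820 + 300 = 48028.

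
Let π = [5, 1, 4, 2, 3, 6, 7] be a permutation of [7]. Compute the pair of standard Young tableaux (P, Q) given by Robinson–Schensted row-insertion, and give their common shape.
P = [1, 2, 3, 6, 7] / [4] / [5];  Q = [1, 3, 5, 6, 7] / [2] / [4];  common shape = (5, 1, 1)

Row-insert the values π_1, π_2, … into P one at a time, bumping the leftmost entry strictly greater than the inserted value down to the next row. The recording tableau Q records, in position (i, j), the step at which that cell was added to P.
  Insert 5 (step 1): P = [5];  Q = [1]
  Insert 1 (step 2): P = [1] / [5];  Q = [1] / [2]
  Insert 4 (step 3): P = [1, 4] / [5];  Q = [1, 3] / [2]
  Insert 2 (step 4): P = [1, 2] / [4] / [5];  Q = [1, 3] / [2] / [4]
  Insert 3 (step 5): P = [1, 2, 3] / [4] / [5];  Q = [1, 3, 5] / [2] / [4]
  Insert 6 (step 6): P = [1, 2, 3, 6] / [4] / [5];  Q = [1, 3, 5, 6] / [2] / [4]
  Insert 7 (step 7): P = [1, 2, 3, 6, 7] / [4] / [5];  Q = [1, 3, 5, 6, 7] / [2] / [4]
Final shape: (5, 1, 1).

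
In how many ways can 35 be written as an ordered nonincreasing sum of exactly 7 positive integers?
p(35, 7 parts) = 1367

Partitions of n into exactly k parts are in bijection with partitions of n − k into at most k parts (subtract 1 from each part). So p(35, exactly 7) = p(28, parts ≤ 7). Computing via the recurrence p(m, j) = p(m, j−1) + p(m−j, j) gives 1367.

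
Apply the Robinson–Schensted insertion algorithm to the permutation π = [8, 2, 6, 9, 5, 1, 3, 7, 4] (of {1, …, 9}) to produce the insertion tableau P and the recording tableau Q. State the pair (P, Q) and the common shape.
P = [1, 3, 4] / [2, 5, 7] / [6, 9] / [8];  Q = [1, 3, 4] / [2, 7, 8] / [5, 9] / [6];  common shape = (3, 3, 2, 1)

Row-insert the values π_1, π_2, … into P one at a time, bumping the leftmost entry strictly greater than the inserted value down to the next row. The recording tableau Q records, in position (i, j), the step at which that cell was added to P.
  Insert 8 (step 1): P = [8];  Q = [1]
  Insert 2 (step 2): P = [2] / [8];  Q = [1] / [2]
  Insert 6 (step 3): P = [2, 6] / [8];  Q = [1, 3] / [2]
  Insert 9 (step 4): P = [2, 6, 9] / [8];  Q = [1, 3, 4] / [2]
  Insert 5 (step 5): P = [2, 5, 9] / [6] / [8];  Q = [1, 3, 4] / [2] / [5]
  Insert 1 (step 6): P = [1, 5, 9] / [2] / [6] / [8];  Q = [1, 3, 4] / [2] / [5] / [6]
  Insert 3 (step 7): P = [1, 3, 9] / [2, 5] / [6] / [8];  Q = [1, 3, 4] / [2, 7] / [5] / [6]
  Insert 7 (step 8): P = [1, 3, 7] / [2, 5, 9] / [6] / [8];  Q = [1, 3, 4] / [2, 7, 8] / [5] / [6]
  Insert 4 (step 9): P = [1, 3, 4] / [2, 5, 7] / [6, 9] / [8];  Q = [1, 3, 4] / [2, 7, 8] / [5, 9] / [6]
Final shape: (3, 3, 2, 1).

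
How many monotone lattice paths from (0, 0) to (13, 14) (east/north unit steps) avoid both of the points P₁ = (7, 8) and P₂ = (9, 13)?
Number of paths = 12300935

Inclusion–exclusion. Total paths: C(27, 13) = 20058300. Through P₁: C(15, 7)·C(12, 6) = 5945940. Through P₂: C(22, 9)·C(5, 4) = 2487100. Since P₁ is strictly southwest of P₂, a monotone path through both must visit P₁ then P₂; paths through both = C(15, 7)·C(7, 2)·C(5, 4) = 675675. Avoid both = 20058300 − 5945940 − 2487100 + 675675 = 12300935.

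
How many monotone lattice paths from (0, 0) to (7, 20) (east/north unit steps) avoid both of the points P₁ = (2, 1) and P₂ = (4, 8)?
Number of paths = 584433

Inclusion–exclusion. Total paths: C(27, 7) = 888030. Through P₁: C(3, 2)·C(24, 5) = 127512. Through P₂: C(12, 4)·C(15, 3) = 225225. Since P₁ is strictly southwest of P₂, a monotone path through both must visit P₁ then P₂; paths through both = C(3, 2)·C(9, 2)·C(15, 3) = 49140. Avoid both = 888030 − 127512 − 225225 + 49140 = 584433.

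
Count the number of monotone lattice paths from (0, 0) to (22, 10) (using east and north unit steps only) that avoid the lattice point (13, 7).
Number of paths = 47457840

Total paths from (0, 0) to (22, 10): C(32, 22) = 64512240. Paths through (13, 7): (paths (0, 0) → (13, 7)) × (paths (13, 7) → (22, 10)) = C(20, 13) · C(12, 9) = 77520 · 220 = 17054400. Avoidance count = 64512240 − 17054400 = 47457840.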